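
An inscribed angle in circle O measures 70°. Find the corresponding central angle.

By the inscribed angle theorem, the central angle is twice the inscribed angle.
Central angle = 2 × 70° = 140°

140°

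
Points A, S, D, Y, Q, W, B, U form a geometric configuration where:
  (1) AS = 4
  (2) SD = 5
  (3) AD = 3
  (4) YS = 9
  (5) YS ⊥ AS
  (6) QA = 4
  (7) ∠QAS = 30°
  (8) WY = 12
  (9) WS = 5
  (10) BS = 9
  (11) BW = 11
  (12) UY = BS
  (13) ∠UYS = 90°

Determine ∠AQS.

Step 1: By the law of cosines on triangle QAS: QS² = 4² + 4² − 2·4·4·cos(30°) = 4.29, so QS ≈ 2.07.
Step 2: By the inverse law of cosines on triangle AQS: cos(∠AQS) = (4² + 2.07² − 4²) / (2·4·2.07) = 4.29/16.56 = 0.2588, so ∠AQS = 75°.

Therefore, the measure of angle ∠AQS = 75°.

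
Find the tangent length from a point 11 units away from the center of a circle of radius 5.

tangent = √(d² - r²) = √(11² - 5²) = √(121 - 25) = √96 = 4*sqrt(6)

4*sqrt(6)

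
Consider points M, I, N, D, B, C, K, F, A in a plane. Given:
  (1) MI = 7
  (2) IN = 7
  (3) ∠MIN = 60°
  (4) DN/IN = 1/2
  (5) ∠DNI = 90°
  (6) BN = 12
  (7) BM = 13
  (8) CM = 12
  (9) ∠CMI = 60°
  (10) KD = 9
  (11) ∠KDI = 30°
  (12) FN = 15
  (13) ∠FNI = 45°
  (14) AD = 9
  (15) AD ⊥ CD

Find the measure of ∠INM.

Step 1: By the law of cosines on triangle NIM: NM² = 7² + 7² − 2·7·7·cos(60°) = 49, so NM = 7.
Step 2: By the inverse law of cosines on triangle INM: cos(∠INM) = (7² + 7² − 7²) / (2·7·7) = 49/98 = 0.5, so ∠INM = 60°.

Therefore, the measure of angle ∠INM = 60°.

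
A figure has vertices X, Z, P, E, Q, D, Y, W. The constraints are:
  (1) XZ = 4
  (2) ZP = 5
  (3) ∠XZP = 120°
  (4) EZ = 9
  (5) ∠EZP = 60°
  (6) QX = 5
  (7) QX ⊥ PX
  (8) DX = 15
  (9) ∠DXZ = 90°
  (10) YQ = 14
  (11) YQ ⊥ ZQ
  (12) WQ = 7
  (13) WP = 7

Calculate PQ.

Step 1: By the law of cosines on triangle XZP: XP² = 4² + 5² − 2·4·5·cos(120°) = 61, so XP = √61.
Step 2: By the law of cosines on triangle PXQ: PQ² = √61² + 5² − 2·√61·5·cos(90°) = 86, so PQ = √86.

Therefore, the length of PQ = √86.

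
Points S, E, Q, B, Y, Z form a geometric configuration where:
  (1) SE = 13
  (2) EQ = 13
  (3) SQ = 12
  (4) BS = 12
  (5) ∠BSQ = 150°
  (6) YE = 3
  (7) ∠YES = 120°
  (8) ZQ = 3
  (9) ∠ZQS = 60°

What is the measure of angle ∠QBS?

Step 1: By the law of cosines on triangle BSQ: BQ² = 12² + 12² − 2·12·12·cos(150°) = 537.42, so BQ ≈ 23.18.
Step 2: By the inverse law of cosines on triangle QBS: cos(∠QBS) = (23.18² + 12² − 12²) / (2·23.18·12) = 537.42/556.37 = 0.9659, so ∠QBS = 15°.

Therefore, the measure of angle ∠QBS = 15°.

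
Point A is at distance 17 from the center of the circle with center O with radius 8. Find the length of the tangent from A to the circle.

Let T be the point of tangency. Then OT ⊥ AT (radius ⊥ tangent).
In right triangle OTA: OA² = OT² + AT²
17² = 8² + AT²
AT² = 225, AT = 15

15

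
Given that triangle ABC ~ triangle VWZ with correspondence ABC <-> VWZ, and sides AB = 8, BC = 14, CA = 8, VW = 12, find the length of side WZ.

Similar triangles have proportional sides. Setting up the proportion:
VW / AB = WZ / BC
12 / 8 = WZ / 14
WZ = 14 * 12 / 8 = 21.

21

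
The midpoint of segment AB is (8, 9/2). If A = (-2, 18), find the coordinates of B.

Using the midpoint formula: M = ((x1 + x2)/2, (y1 + y2)/2)
We know M = (8, 9/2) and A = (-2, 18)
For x: 8 = (-2 + x2)/2, so x2 = 2*8 - -2 = 18
For y: 9/2 = (18 + y2)/2, so y2 = 2*9/2 - 18 = -9
B = (18, -9)

(18, -9)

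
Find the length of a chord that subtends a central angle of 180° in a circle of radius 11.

Drop a perpendicular from the center to the chord, bisecting both the chord and the central angle.
Each half-chord = r sin(θ/2) = 11 sin(90°).
The full chord = 2 × 11 × sin(90°) = 22.

22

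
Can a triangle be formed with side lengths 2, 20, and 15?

The longest side is 20. The other two sides sum to 2 + 15 = 17.
Since 17 ≤ 20, the two shorter sides cannot reach around to close the triangle.

No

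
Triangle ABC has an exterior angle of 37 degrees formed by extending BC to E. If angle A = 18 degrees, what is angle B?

angle B = 37 - 18 = 19 degrees (exterior angle theorem).

19 degrees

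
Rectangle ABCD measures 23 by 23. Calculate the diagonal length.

A rectangle's diagonal splits it into two right triangles, with the diagonal as the hypotenuse.
By the Pythagorean theorem, d^2 = 23^2 + 23^2 = 1058.
Therefore d = sqrt(1058) = 23*sqrt(2).

23*sqrt(2)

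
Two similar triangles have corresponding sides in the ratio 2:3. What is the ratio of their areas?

Area ratio = (side ratio)^2 = (2/3)^2 = 4:9.

4:9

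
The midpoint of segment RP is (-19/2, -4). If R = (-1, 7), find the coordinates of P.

Using the midpoint formula: M = ((x1 + x2)/2, (y1 + y2)/2)
We know M = (-19/2, -4) and R = (-1, 7)
For x: -19/2 = (-1 + x2)/2, so x2 = 2*-19/2 - -1 = -18
For y: -4 = (7 + y2)/2, so y2 = 2*-4 - 7 = -15
P = (-18, -15)

(-18, -15)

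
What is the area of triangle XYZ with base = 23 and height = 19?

A triangle's area is half the area of a rectangle with the same base and height.
Area = (1/2) * 23 * 19 = 437/2.

437/2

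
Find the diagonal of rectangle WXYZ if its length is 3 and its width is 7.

d = sqrt(3^2 + 7^2) = sqrt(58)

sqrt(58)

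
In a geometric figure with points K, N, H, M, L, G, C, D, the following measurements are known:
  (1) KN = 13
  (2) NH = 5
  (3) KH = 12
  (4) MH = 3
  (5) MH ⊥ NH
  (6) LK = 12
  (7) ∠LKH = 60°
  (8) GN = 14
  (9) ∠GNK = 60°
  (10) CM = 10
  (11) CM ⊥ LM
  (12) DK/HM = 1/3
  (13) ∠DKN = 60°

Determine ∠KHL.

Step 1: By the law of cosines on triangle HKL: HL² = 12² + 12² − 2·12·12·cos(60°) = 144, so HL = 12.
Step 2: By the inverse law of cosines on triangle KHL: cos(∠KHL) = (12² + 12² − 12²) / (2·12·12) = 144/288 = 0.5, so ∠KHL = 60°.

Therefore, the measure of angle ∠KHL = 60°.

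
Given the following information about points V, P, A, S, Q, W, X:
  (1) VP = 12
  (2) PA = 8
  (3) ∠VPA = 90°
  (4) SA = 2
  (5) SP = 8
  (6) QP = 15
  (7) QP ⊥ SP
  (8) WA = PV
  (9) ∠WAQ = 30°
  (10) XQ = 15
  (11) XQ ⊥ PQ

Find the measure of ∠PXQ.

Step 1: By the law of cosines on triangle XQP: XP² = 15² + 15² − 2·15·15·cos(90°) = 450, so XP = 15·√2.
Step 2: By the inverse law of cosines on triangle PXQ: cos(∠PXQ) = ((15·√2)² + 15² − 15²) / (2·15·√2·15) = 450/636.4 = 0.7071, so ∠PXQ = 45°.

Therefore, the measure of angle ∠PXQ = 45°.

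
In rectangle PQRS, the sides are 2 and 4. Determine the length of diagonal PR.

d = sqrt(2^2 + 4^2) = sqrt(20) = 2*sqrt(5)

2*sqrt(5)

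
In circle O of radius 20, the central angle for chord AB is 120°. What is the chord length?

Chord length = 2r sin(θ/2)
= 2 × 20 × sin(120°/2)
= 2 × 20 × sin(60°)
= 20*sqrt(3)

20*sqrt(3)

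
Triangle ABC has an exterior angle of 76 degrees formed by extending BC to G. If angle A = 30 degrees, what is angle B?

By the exterior angle theorem: exterior angle = sum of remote interior angles.
76 = 30 + angle B
angle B = 76 - 30 = 46 degrees

46 degrees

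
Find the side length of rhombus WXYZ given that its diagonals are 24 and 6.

Half-diagonals are 12 and 3. side = sqrt(12^2 + 3^2) = sqrt(153) = 3*sqrt(17)

3*sqrt(17)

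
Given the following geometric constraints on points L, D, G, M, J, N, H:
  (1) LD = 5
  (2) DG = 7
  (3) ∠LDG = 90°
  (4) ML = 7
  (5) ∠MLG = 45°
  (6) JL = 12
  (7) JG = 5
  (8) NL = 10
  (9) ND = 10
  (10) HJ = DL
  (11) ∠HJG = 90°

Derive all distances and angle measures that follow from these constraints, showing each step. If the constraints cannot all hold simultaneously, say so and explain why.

The constraints are consistent.

From the given relations:
  HJ = DL = 5

Step 1: From LD = 5, DG = 7, and ∠LDG = 90°, by the law of cosines:
  LG² = LD² + DG² - 2·LD·DG·cos(90°) = 25 + 49 - 0 = 74
  LG = √74

Step 2: From GJ = 5, JH = 5, and ∠GJH = 90°, by the law of cosines:
  GH² = GJ² + JH² - 2·GJ·JH·cos(90°) = 25 + 25 - 0 = 50
  GH = 5·√2

Step 3: From LD = 5, LN = 10, DN = 10, by the inverse law of cosines:
  cos(∠DLN) = (LD² + LN² - DN²) / (2·LD·LN)
  ∠DLN = 75.52°

Step 4: From DL = 5, DN = 10, LN = 10, by the inverse law of cosines:
  cos(∠LDN) = (DL² + DN² - LN²) / (2·DL·DN)
  ∠LDN = 75.52°

Step 5: From ND = 10, NL = 10, DL = 5, by the inverse law of cosines:
  cos(∠DNL) = (ND² + NL² - DL²) / (2·ND·NL)
  ∠DNL = 28.96°

Step 6: From GL = √74, LM = 7, and ∠GLM = 45°, by the law of cosines:
  GM² = GL² + LM² - 2·GL·LM·cos(45°) = 74 + 49 - 85.16 = 37.84
  GM ≈ 6.15

Step 7: From LD = 5, LG = √74, DG = 7, by the inverse law of cosines:
  cos(∠DLG) = (LD² + LG² - DG²) / (2·LD·LG)
  ∠DLG = 54.46°

Step 8: From LG = √74, LJ = 12, GJ = 5, by the inverse law of cosines:
  cos(∠GLJ) = (LG² + LJ² - GJ²) / (2·LG·LJ)
  ∠GLJ = 20.8°

Step 9: From GD = 7, GL = √74, DL = 5, by the inverse law of cosines:
  cos(∠DGL) = (GD² + GL² - DL²) / (2·GD·GL)
  ∠DGL = 35.54°

Step 10: From GH = 5·√2, GJ = 5, HJ = 5, by the inverse law of cosines:
  cos(∠HGJ) = (GH² + GJ² - HJ²) / (2·GH·GJ)
  ∠HGJ = 45°

Step 11: From GJ = 5, GL = √74, JL = 12, by the inverse law of cosines:
  cos(∠JGL) = (GJ² + GL² - JL²) / (2·GJ·GL)
  ∠JGL = 121.54°

Step 12: From JG = 5, JL = 12, GL = √74, by the inverse law of cosines:
  cos(∠GJL) = (JG² + JL² - GL²) / (2·JG·JL)
  ∠GJL = 37.66°

Step 13: From HG = 5·√2, HJ = 5, GJ = 5, by the inverse law of cosines:
  cos(∠GHJ) = (HG² + HJ² - GJ²) / (2·HG·HJ)
  ∠GHJ = 45°

Step 14: From GL = √74, GM = 6.15, LM = 7, by the inverse law of cosines:
  cos(∠LGM) = (GL² + GM² - LM²) / (2·GL·GM)
  ∠LGM = 53.58°

Step 15: From MG = 6.15, ML = 7, GL = √74, by the inverse law of cosines:
  cos(∠GML) = (MG² + ML² - GL²) / (2·MG·ML)
  ∠GML = 81.42°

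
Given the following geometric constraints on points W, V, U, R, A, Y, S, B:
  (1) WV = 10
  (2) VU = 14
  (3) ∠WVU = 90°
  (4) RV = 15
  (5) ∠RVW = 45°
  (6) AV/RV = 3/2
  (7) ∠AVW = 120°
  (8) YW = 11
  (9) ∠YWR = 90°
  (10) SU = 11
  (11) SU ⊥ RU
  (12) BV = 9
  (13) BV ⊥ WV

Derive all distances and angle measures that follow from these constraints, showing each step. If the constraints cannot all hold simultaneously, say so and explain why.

The constraints are consistent.

From the given relations:
  AV = 3/2·RV = 3/2·15 ≈ 22.5

Step 1: From WV = 10, VU = 14, and ∠WVU = 90°, by the law of cosines:
  WU² = WV² + VU² - 2·WV·VU·cos(90°) = 100 + 196 - 0 = 296
  WU = 2·√74

Step 2: From WV = 10, VR = 15, and ∠WVR = 45°, by the law of cosines:
  WR² = WV² + VR² - 2·WV·VR·cos(45°) = 100 + 225 - 212.1 = 112.9
  WR ≈ 10.62

Step 3: From WV = 10, VA = 22.5, and ∠WVA = 120°, by the law of cosines:
  WA² = WV² + VA² - 2·WV·VA·cos(120°) = 100 + 506.2 + 225 = 831.2
  WA ≈ 28.83

Step 4: From WV = 10, VB = 9, and ∠WVB = 90°, by the law of cosines:
  WB² = WV² + VB² - 2·WV·VB·cos(90°) = 100 + 81 - 0 = 181
  WB = √181

Step 5: From RW = 10.62, WY = 11, and ∠RWY = 90°, by the law of cosines:
  RY² = RW² + WY² - 2·RW·WY·cos(90°) = 112.9 + 121 - 0 = 233.9
  RY ≈ 15.29

Step 6: From WA = 28.83, WV = 10, AV = 22.5, by the inverse law of cosines:
  cos(∠AWV) = (WA² + WV² - AV²) / (2·WA·WV)
  ∠AWV = 42.52°

Step 7: From WB = √181, WV = 10, BV = 9, by the inverse law of cosines:
  cos(∠BWV) = (WB² + WV² - BV²) / (2·WB·WV)
  ∠BWV = 41.99°

Step 8: From WR = 10.62, WV = 10, RV = 15, by the inverse law of cosines:
  cos(∠RWV) = (WR² + WV² - RV²) / (2·WR·WV)
  ∠RWV = 93.27°

Step 9: From WU = 2·√74, WV = 10, UV = 14, by the inverse law of cosines:
  cos(∠UWV) = (WU² + WV² - UV²) / (2·WU·WV)
  ∠UWV = 54.46°

Step 10: From UV = 14, UW = 2·√74, VW = 10, by the inverse law of cosines:
  cos(∠VUW) = (UV² + UW² - VW²) / (2·UV·UW)
  ∠VUW = 35.54°

Step 11: From RV = 15, RW = 10.62, VW = 10, by the inverse law of cosines:
  cos(∠VRW) = (RV² + RW² - VW²) / (2·RV·RW)
  ∠VRW = 41.73°

Step 12: From AV = 22.5, AW = 28.83, VW = 10, by the inverse law of cosines:
  cos(∠VAW) = (AV² + AW² - VW²) / (2·AV·AW)
  ∠VAW = 17.48°

Step 13: From BV = 9, BW = √181, VW = 10, by the inverse law of cosines:
  cos(∠VBW) = (BV² + BW² - VW²) / (2·BV·BW)
  ∠VBW = 48.01°

Step 14: From RW = 10.62, RY = 15.29, WY = 11, by the inverse law of cosines:
  cos(∠WRY) = (RW² + RY² - WY²) / (2·RW·RY)
  ∠WRY = 46°

Step 15: From YR = 15.29, YW = 11, RW = 10.62, by the inverse law of cosines:
  cos(∠RYW) = (YR² + YW² - RW²) / (2·YR·YW)
  ∠RYW = 44°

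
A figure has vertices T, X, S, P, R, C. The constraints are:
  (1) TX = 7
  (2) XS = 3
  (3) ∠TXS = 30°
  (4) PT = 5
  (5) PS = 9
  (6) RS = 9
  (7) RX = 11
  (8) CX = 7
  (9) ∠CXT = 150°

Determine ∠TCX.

Step 1: By the law of cosines on triangle CXT: CT² = 7² + 7² − 2·7·7·cos(150°) = 182.87, so CT ≈ 13.52.
Step 2: By the inverse law of cosines on triangle TCX: cos(∠TCX) = (13.52² + 7² − 7²) / (2·13.52·7) = 182.87/189.32 = 0.9659, so ∠TCX = 15°.

Therefore, the measure of angle ∠TCX = 15°.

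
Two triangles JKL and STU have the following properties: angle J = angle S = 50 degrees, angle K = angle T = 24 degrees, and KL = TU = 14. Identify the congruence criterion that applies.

The given information provides:
angle J = angle S = 50 degrees, angle K = angle T = 24 degrees, and KL = TU = 14
This matches the AAS congruence theorem.
Two pairs of corresponding angles and a non-included side are equal (Angle-Angle-Side).

AAS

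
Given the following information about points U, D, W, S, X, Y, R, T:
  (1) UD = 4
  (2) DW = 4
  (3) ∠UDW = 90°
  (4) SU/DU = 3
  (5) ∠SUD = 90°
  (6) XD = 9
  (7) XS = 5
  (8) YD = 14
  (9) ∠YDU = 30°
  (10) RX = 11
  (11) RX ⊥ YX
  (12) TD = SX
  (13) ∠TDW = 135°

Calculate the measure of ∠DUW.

Step 1: By the law of cosines on triangle UDW: UW² = 4² + 4² − 2·4·4·cos(90°) = 32, so UW = 4·√2.
Step 2: By the inverse law of cosines on triangle DUW: cos(∠DUW) = (4² + (4·√2)² − 4²) / (2·4·4·√2) = 32/45.25 = 0.7071, so ∠DUW = 45°.

Therefore, the measure of angle ∠DUW = 45°.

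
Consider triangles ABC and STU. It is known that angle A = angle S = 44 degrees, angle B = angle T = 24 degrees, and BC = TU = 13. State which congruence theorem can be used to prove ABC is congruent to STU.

Consider the given information: angle A = angle S = 44 degrees, angle B = angle T = 24 degrees, and BC = TU = 13
This is not SSS or ASA: SSS requires all three pairs of sides, but we don't have that. ASA requires two angles and the side between them.
The correct criterion is AAS. Two pairs of corresponding angles and a non-included side are equal (Angle-Angle-Side).

AAS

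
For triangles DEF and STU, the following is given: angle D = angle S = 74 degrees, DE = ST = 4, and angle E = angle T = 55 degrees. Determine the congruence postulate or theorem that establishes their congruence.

Consider the given information: angle D = angle S = 74 degrees, DE = ST = 4, and angle E = angle T = 55 degrees
This is not SSS or AAS: SSS requires all three pairs of sides, but we don't have that. AAS requires two angles and a non-included side.
The correct criterion is ASA. Two pairs of corresponding angles and the included side are equal (Angle-Side-Angle).

ASA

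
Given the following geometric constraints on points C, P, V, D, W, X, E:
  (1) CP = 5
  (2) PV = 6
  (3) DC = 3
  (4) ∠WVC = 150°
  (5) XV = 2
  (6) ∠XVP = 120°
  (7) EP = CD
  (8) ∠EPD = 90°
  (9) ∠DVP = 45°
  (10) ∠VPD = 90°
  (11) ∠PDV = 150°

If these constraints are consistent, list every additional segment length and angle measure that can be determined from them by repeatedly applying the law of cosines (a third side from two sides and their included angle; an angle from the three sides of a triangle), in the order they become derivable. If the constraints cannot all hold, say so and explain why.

These constraints are not satisfiable: (9), (10) and (11) are the three interior angles of triangle DVP, which must sum to 180°, but 45° + 90° + 150° = 285°. No planar figure meets all of them, so nothing further can be derived.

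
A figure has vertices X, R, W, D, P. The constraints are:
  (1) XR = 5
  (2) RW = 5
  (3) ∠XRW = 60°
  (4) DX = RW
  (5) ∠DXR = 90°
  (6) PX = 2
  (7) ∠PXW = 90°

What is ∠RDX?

From the given relations: DX = RW = 5.
Step 1: By the law of cosines on triangle DXR: DR² = 5² + 5² − 2·5·5·cos(90°) = 50, so DR = 5·√2.
Step 2: By the inverse law of cosines on triangle RDX: cos(∠RDX) = ((5·√2)² + 5² − 5²) / (2·5·√2·5) = 50/70.71 = 0.7071, so ∠RDX = 45°.

Therefore, the measure of angle ∠RDX = 45°.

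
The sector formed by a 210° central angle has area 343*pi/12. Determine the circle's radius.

Sector area A = πr² × θ/360, so r² = 360A / (πθ).
r² = 360 × 343*pi/12 / (π × 210)
r² = 49
r = 7

7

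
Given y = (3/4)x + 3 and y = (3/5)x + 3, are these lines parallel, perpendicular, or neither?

Slope of line 1: m1 = 3/4
Slope of line 2: m2 = 3/5
m1 != m2 (3/4 != 3/5), so not parallel.
m1 * m2 = (3/4) * (3/5) = 9/20 != -1, so not perpendicular.
The lines are neither parallel nor perpendicular.

Neither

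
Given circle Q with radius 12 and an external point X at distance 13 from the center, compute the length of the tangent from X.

Let T be the point of tangency. Then QT ⊥ XT (radius ⊥ tangent).
In right triangle QTX: QX² = QT² + XT²
13² = 12² + XT²
XT² = 25, XT = 5

5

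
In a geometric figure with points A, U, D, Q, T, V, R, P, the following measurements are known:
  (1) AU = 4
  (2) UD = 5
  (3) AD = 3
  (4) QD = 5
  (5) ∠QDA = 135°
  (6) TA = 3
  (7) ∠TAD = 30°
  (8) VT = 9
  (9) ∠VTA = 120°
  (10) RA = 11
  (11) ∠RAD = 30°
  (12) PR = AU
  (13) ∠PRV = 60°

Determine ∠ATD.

Step 1: By the law of cosines on triangle TAD: TD² = 3² + 3² − 2·3·3·cos(30°) = 2.41, so TD ≈ 1.55.
Step 2: By the inverse law of cosines on triangle ATD: cos(∠ATD) = (3² + 1.55² − 3²) / (2·3·1.55) = 2.41/9.32 = 0.2588, so ∠ATD = 75°.

Therefore, the measure of angle ∠ATD = 75°.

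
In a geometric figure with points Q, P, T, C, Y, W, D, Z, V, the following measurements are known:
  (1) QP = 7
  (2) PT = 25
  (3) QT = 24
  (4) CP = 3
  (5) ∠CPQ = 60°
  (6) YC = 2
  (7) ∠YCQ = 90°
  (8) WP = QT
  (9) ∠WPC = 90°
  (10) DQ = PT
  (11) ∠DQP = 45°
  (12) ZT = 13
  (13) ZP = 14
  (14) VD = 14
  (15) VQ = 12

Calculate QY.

Step 1: By the law of cosines on triangle CPQ: CQ² = 3² + 7² − 2·3·7·cos(60°) = 37, so CQ = √37.
Step 2: By the law of cosines on triangle QCY: QY² = √37² + 2² − 2·√37·2·cos(90°) = 41, so QY = √41.

Therefore, the length of QY = √41.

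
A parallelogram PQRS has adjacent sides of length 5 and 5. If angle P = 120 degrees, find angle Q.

Opposite sides of a parallelogram are parallel, so consecutive angles form co-interior angles on a transversal.
Co-interior angles sum to 180°, giving angle Q = 180 - 120 = 60 degrees.

60 degrees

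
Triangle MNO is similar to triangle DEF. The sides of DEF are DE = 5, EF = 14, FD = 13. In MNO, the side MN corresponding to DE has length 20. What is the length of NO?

k = 20/5 = 4. NO = 4 * 14 = 56.

56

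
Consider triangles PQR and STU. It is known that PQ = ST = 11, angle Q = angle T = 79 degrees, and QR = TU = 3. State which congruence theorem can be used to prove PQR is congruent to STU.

The given information provides:
PQ = ST = 11, angle Q = angle T = 79 degrees, and QR = TU = 3
This matches the SAS congruence theorem.
Two pairs of corresponding sides and the included angle are equal (Side-Angle-Side).

SAS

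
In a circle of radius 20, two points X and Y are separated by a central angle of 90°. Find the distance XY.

Chord = 2(20) sin(45°) = 20*sqrt(2)

20*sqrt(2)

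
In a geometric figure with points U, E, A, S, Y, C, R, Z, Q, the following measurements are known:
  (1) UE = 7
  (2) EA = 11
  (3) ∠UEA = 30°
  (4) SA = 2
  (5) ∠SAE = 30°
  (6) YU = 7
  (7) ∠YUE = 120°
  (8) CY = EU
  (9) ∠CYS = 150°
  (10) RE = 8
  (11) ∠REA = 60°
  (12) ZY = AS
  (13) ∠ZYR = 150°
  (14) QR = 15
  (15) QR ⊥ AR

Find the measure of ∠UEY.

Step 1: By the law of cosines on triangle EUY: EY² = 7² + 7² − 2·7·7·cos(120°) = 147, so EY = 7·√3.
Step 2: By the inverse law of cosines on triangle UEY: cos(∠UEY) = (7² + (7·√3)² − 7²) / (2·7·7·√3) = 147/169.74 = 0.866, so ∠UEY = 30°.

Therefore, the measure of angle ∠UEY = 30°.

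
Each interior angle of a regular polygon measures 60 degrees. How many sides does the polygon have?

Exterior angle = 180 - 60 = 120. n = 360 / 120 = 3.

3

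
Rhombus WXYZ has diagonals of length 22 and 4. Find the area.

Area = (22 * 4) / 2 = 88 / 2 = 44

44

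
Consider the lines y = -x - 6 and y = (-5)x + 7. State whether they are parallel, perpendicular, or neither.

Slope of line 1: m1 = -1
Slope of line 2: m2 = -5
m1 != m2 (-1 != -5), so not parallel.
m1 * m2 = (-1) * (-5) = 5 != -1, so not perpendicular.
The lines are neither parallel nor perpendicular.

Neither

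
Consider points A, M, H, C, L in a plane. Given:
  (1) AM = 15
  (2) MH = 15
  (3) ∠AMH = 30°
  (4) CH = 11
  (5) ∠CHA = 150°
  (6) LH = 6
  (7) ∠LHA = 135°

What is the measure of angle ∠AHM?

Step 1: By the law of cosines on triangle HMA: HA² = 15² + 15² − 2·15·15·cos(30°) = 60.29, so HA ≈ 7.76.
Step 2: By the inverse law of cosines on triangle AHM: cos(∠AHM) = (7.76² + 15² − 15²) / (2·7.76·15) = 60.29/232.94 = 0.2588, so ∠AHM = 75°.

Therefore, the measure of angle ∠AHM = 75°.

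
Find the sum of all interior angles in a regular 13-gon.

The sum of interior angles of an n-sided polygon is (n - 2) * 180.
For n = 13: (13 - 2) * 180 = 11 * 180 = 1980 degrees.

1980 degrees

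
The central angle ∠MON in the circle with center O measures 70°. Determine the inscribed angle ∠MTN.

Inscribed angle = 70° / 2 = 35° (inscribed angle theorem).

35°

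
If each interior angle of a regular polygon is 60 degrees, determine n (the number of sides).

The exterior angle is the supplement of the interior angle: 180 - 60 = 120 degrees.
Since the exterior angles of any convex polygon sum to 360 degrees, the number of sides is 360 / 120 = 3.

3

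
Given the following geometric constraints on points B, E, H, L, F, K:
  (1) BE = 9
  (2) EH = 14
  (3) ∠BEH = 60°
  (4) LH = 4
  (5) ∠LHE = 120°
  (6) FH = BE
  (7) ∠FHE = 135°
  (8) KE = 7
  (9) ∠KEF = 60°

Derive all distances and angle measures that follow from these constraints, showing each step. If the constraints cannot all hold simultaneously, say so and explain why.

The constraints are consistent.

From the given relations:
  FH = BE = 9

Step 1: From BE = 9, EH = 14, and ∠BEH = 60°, by the law of cosines:
  BH² = BE² + EH² - 2·BE·EH·cos(60°) = 81 + 196 - 126 = 151
  BH = √151

Step 2: From EH = 14, HL = 4, and ∠EHL = 120°, by the law of cosines:
  EL² = EH² + HL² - 2·EH·HL·cos(120°) = 196 + 16 + 56 = 268
  EL = 2·√67

Step 3: From EH = 14, HF = 9, and ∠EHF = 135°, by the law of cosines:
  EF² = EH² + HF² - 2·EH·HF·cos(135°) = 196 + 81 + 178.2 = 455.2
  EF ≈ 21.34

Step 4: From FE = 21.34, EK = 7, and ∠FEK = 60°, by the law of cosines:
  FK² = FE² + EK² - 2·FE·EK·cos(60°) = 455.2 + 49 - 149.3 = 354.8
  FK ≈ 18.84

Step 5: From BE = 9, BH = √151, EH = 14, by the inverse law of cosines:
  cos(∠EBH) = (BE² + BH² - EH²) / (2·BE·BH)
  ∠EBH = 80.63°

Step 6: From EF = 21.34, EH = 14, FH = 9, by the inverse law of cosines:
  cos(∠FEH) = (EF² + EH² - FH²) / (2·EF·EH)
  ∠FEH = 17.35°

Step 7: From EH = 14, EL = 2·√67, HL = 4, by the inverse law of cosines:
  cos(∠HEL) = (EH² + EL² - HL²) / (2·EH·EL)
  ∠HEL = 12.22°

Step 8: From HB = √151, HE = 14, BE = 9, by the inverse law of cosines:
  cos(∠BHE) = (HB² + HE² - BE²) / (2·HB·HE)
  ∠BHE = 39.37°

Step 9: From LE = 2·√67, LH = 4, EH = 14, by the inverse law of cosines:
  cos(∠ELH) = (LE² + LH² - EH²) / (2·LE·LH)
  ∠ELH = 47.78°

Step 10: From FE = 21.34, FH = 9, EH = 14, by the inverse law of cosines:
  cos(∠EFH) = (FE² + FH² - EH²) / (2·FE·FH)
  ∠EFH = 27.65°

Step 11: From FE = 21.34, FK = 18.84, EK = 7, by the inverse law of cosines:
  cos(∠EFK) = (FE² + FK² - EK²) / (2·FE·FK)
  ∠EFK = 18.77°

Step 12: From KE = 7, KF = 18.84, EF = 21.34, by the inverse law of cosines:
  cos(∠EKF) = (KE² + KF² - EF²) / (2·KE·KF)
  ∠EKF = 101.23°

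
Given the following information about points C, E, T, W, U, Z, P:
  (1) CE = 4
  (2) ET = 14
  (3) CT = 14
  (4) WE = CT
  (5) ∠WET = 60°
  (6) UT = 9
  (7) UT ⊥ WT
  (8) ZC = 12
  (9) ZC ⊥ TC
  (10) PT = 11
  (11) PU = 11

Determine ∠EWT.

From the given relations: WE = CT = 14.
Step 1: By the law of cosines on triangle WET: WT² = 14² + 14² − 2·14·14·cos(60°) = 196, so WT = 14.
Step 2: By the inverse law of cosines on triangle EWT: cos(∠EWT) = (14² + 14² − 14²) / (2·14·14) = 196/392 = 0.5, so ∠EWT = 60°.

Therefore, the measure of angle ∠EWT = 60°.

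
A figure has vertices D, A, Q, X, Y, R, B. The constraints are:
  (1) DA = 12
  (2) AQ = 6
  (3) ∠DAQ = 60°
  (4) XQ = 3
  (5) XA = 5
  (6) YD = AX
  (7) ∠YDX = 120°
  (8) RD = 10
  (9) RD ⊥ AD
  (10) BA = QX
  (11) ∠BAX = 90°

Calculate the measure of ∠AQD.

Step 1: By the law of cosines on triangle QAD: QD² = 6² + 12² − 2·6·12·cos(60°) = 108, so QD = 6·√3.
Step 2: By the inverse law of cosines on triangle AQD: cos(∠AQD) = (6² + (6·√3)² − 12²) / (2·6·6·√3) = 0/124.71 = 0, so ∠AQD = 90°.

Therefore, the measure of angle ∠AQD = 90°.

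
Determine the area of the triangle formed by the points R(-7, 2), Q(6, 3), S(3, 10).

The Shoelace formula computes the area from vertex coordinates by summing cross products.
For vertices (-7,2), (6,3), (3,10):
Signed sum = -7*3 - 6*2 + 6*10 - 3*3 + 3*2 - -7*10
= -33 + 51 + 76 = 94
Area = (1/2)|94| = 47.

47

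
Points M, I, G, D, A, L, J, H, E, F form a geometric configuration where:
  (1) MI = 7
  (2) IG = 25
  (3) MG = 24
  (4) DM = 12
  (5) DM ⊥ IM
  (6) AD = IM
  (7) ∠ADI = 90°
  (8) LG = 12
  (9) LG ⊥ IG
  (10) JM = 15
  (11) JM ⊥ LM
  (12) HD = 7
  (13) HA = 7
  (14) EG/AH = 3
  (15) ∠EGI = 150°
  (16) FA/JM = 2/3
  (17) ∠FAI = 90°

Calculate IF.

From the given relations: AD = IM = 7; FA = 2/3·JM = 2/3·15 = 10.
Step 1: By the law of cosines on triangle DMI: DI² = 12² + 7² − 2·12·7·cos(90°) = 193, so DI = √193.
Step 2: By the law of cosines on triangle IDA: IA² = √193² + 7² − 2·√193·7·cos(90°) = 242, so IA = 11·√2.
Step 3: By the law of cosines on triangle IAF: IF² = (11·√2)² + 10² − 2·11·√2·10·cos(90°) = 342, so IF = 3·√38.

Therefore, the length of IF = 3·√38.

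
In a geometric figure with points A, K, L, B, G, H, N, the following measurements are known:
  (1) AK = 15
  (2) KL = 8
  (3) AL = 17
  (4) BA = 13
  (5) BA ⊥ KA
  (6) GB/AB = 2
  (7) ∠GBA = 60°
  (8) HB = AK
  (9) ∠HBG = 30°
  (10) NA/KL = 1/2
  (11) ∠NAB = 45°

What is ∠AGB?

From the given relations: GB = 2·AB = 2·13 = 26.
Step 1: By the law of cosines on triangle GBA: GA² = 26² + 13² − 2·26·13·cos(60°) = 507, so GA = 13·√3.
Step 2: By the inverse law of cosines on triangle AGB: cos(∠AGB) = ((13·√3)² + 26² − 13²) / (2·13·√3·26) = 1014/1170.87 = 0.866, so ∠AGB = 30°.

Therefore, the measure of angle ∠AGB = 30°.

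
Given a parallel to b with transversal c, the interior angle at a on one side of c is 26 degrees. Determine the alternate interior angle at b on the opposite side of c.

Alternate interior angles are equal: 26 degrees.

26 degrees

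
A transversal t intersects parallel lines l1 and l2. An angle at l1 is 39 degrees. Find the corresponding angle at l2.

Corresponding angles formed by parallel lines and a transversal are equal.
The given angle is 39 degrees.
The corresponding angle = 39 degrees.

39 degrees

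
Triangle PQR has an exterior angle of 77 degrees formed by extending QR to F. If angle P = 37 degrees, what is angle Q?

angle Q = 77 - 37 = 40 degrees (exterior angle theorem).

40 degrees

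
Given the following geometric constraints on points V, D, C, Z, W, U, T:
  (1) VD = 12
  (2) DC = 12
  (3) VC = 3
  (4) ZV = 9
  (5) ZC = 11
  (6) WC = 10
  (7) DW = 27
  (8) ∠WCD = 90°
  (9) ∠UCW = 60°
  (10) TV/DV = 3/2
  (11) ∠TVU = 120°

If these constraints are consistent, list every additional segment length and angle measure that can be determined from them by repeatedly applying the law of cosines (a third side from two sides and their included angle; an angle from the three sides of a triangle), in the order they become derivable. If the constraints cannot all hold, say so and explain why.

These constraints are not satisfiable: by the triangle inequality in triangle CDW, (2) DC = 12 and (6) WC = 10 force DW ≤ 12 + 10 = 22, but (7) says DW = 27. No planar figure meets all of them, so nothing further can be derived.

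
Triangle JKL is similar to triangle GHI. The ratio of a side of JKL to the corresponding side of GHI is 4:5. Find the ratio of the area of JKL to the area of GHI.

Area scales with the square of linear dimensions. If every length is multiplied by 4/5, then the area is multiplied by (4/5)^2 = 16/25.
The area ratio is 16:25.

16:25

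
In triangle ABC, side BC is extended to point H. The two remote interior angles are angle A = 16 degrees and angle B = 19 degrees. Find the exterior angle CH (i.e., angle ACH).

The interior angle at C is 180 - 16 - 19 = 145 degrees.
The exterior angle and interior angle at C are supplementary:
Exterior angle = 180 - 145 = 35 degrees.

35 degrees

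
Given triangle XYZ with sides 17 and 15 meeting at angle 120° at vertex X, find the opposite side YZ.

By the law of cosines: YZ^2 = XY^2 + XZ^2 - 2*XY*XZ*cos(X)
YZ^2 = 17^2 + 15^2 - 2*17*15*cos(120°)
YZ^2 = 289 + 225 - 510*(-1/2)
YZ^2 = 769
YZ = sqrt(769)

sqrt(769)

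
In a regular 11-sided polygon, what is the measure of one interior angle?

Each interior angle of a regular n-gon is (n - 2) * 180 / n.
For n = 11: (11 - 2) * 180 / 11 = 1620/11 = 1620/11 degrees.

1620/11 degrees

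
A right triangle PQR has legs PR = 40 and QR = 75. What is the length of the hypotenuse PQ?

PQ = sqrt(40^2 + 75^2) = sqrt(7225) = 85

85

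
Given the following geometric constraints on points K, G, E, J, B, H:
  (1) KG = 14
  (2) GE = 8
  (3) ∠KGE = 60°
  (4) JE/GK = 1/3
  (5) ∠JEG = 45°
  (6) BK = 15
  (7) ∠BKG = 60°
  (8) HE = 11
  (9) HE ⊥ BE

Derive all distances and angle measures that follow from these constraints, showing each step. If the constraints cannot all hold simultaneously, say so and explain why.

The constraints are consistent.

From the given relations:
  JE = 1/3·GK = 1/3·14 ≈ 4.67

Step 1: From KG = 14, GE = 8, and ∠KGE = 60°, by the law of cosines:
  KE² = KG² + GE² - 2·KG·GE·cos(60°) = 196 + 64 - 112 = 148
  KE = 2·√37

Step 2: From GE = 8, EJ = 4.67, and ∠GEJ = 45°, by the law of cosines:
  GJ² = GE² + EJ² - 2·GE·EJ·cos(45°) = 64 + 21.78 - 52.8 = 32.98
  GJ ≈ 5.74

Step 3: From GK = 14, KB = 15, and ∠GKB = 60°, by the law of cosines:
  GB² = GK² + KB² - 2·GK·KB·cos(60°) = 196 + 225 - 210 = 211
  GB ≈ 14.53

Step 4: From KE = 2·√37, KG = 14, EG = 8, by the inverse law of cosines:
  cos(∠EKG) = (KE² + KG² - EG²) / (2·KE·KG)
  ∠EKG = 34.72°

Step 5: From GB = 14.53, GK = 14, BK = 15, by the inverse law of cosines:
  cos(∠BGK) = (GB² + GK² - BK²) / (2·GB·GK)
  ∠BGK = 63.42°

Step 6: From GE = 8, GJ = 5.74, EJ = 4.67, by the inverse law of cosines:
  cos(∠EGJ) = (GE² + GJ² - EJ²) / (2·GE·GJ)
  ∠EGJ = 35.07°

Step 7: From EG = 8, EK = 2·√37, GK = 14, by the inverse law of cosines:
  cos(∠GEK) = (EG² + EK² - GK²) / (2·EG·EK)
  ∠GEK = 85.28°

Step 8: From JE = 4.67, JG = 5.74, EG = 8, by the inverse law of cosines:
  cos(∠EJG) = (JE² + JG² - EG²) / (2·JE·JG)
  ∠EJG = 99.93°

Step 9: From BG = 14.53, BK = 15, GK = 14, by the inverse law of cosines:
  cos(∠GBK) = (BG² + BK² - GK²) / (2·BG·BK)
  ∠GBK = 56.58°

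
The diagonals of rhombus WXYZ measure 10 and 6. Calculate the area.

Area = (10 * 6) / 2 = 60 / 2 = 30

30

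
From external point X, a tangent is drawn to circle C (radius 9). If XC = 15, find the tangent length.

Let T be the point of tangency. Then CT ⊥ XT (radius ⊥ tangent).
In right triangle CTX: CX² = CT² + XT²
15² = 9² + XT²
XT² = 144, XT = 12

12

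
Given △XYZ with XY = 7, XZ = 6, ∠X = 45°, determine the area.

Area = (1/2)(7)(6) sin(45°) = (1/2)(7)(6)(sqrt(2)/2) = 21*sqrt(2)/2

21*sqrt(2)/2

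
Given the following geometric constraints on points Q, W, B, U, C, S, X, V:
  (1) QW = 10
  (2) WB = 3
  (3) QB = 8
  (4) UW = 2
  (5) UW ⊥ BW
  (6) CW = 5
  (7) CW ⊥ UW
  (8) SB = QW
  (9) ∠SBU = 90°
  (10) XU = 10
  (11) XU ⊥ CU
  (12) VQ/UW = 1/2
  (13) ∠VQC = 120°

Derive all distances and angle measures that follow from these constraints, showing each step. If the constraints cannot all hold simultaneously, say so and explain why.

The constraints are consistent.

From the given relations:
  SB = QW = 10
  VQ = 1/2·UW = 1/2·2 = 1

Step 1: From BW = 3, WU = 2, and ∠BWU = 90°, by the law of cosines:
  BU² = BW² + WU² - 2·BW·WU·cos(90°) = 9 + 4 - 0 = 13
  BU = √13

Step 2: From UW = 2, WC = 5, and ∠UWC = 90°, by the law of cosines:
  UC² = UW² + WC² - 2·UW·WC·cos(90°) = 4 + 25 - 0 = 29
  UC = √29

Step 3: From QB = 8, QW = 10, BW = 3, by the inverse law of cosines:
  cos(∠BQW) = (QB² + QW² - BW²) / (2·QB·QW)
  ∠BQW = 14.36°

Step 4: From WB = 3, WQ = 10, BQ = 8, by the inverse law of cosines:
  cos(∠BWQ) = (WB² + WQ² - BQ²) / (2·WB·WQ)
  ∠BWQ = 41.41°

Step 5: From BQ = 8, BW = 3, QW = 10, by the inverse law of cosines:
  cos(∠QBW) = (BQ² + BW² - QW²) / (2·BQ·BW)
  ∠QBW = 124.23°

Step 6: From UB = √13, BS = 10, and ∠UBS = 90°, by the law of cosines:
  US² = UB² + BS² - 2·UB·BS·cos(90°) = 13 + 100 - 0 = 113
  US = √113

Step 7: From CU = √29, UX = 10, and ∠CUX = 90°, by the law of cosines:
  CX² = CU² + UX² - 2·CU·UX·cos(90°) = 29 + 100 - 0 = 129
  CX = √129

Step 8: From BU = √13, BW = 3, UW = 2, by the inverse law of cosines:
  cos(∠UBW) = (BU² + BW² - UW²) / (2·BU·BW)
  ∠UBW = 33.69°

Step 9: From UB = √13, UW = 2, BW = 3, by the inverse law of cosines:
  cos(∠BUW) = (UB² + UW² - BW²) / (2·UB·UW)
  ∠BUW = 56.31°

Step 10: From UC = √29, UW = 2, CW = 5, by the inverse law of cosines:
  cos(∠CUW) = (UC² + UW² - CW²) / (2·UC·UW)
  ∠CUW = 68.2°

Step 11: From CU = √29, CW = 5, UW = 2, by the inverse law of cosines:
  cos(∠UCW) = (CU² + CW² - UW²) / (2·CU·CW)
  ∠UCW = 21.8°

Step 12: From UB = √13, US = √113, BS = 10, by the inverse law of cosines:
  cos(∠BUS) = (UB² + US² - BS²) / (2·UB·US)
  ∠BUS = 70.17°

Step 13: From CU = √29, CX = √129, UX = 10, by the inverse law of cosines:
  cos(∠UCX) = (CU² + CX² - UX²) / (2·CU·CX)
  ∠UCX = 61.7°

Step 14: From SB = 10, SU = √113, BU = √13, by the inverse law of cosines:
  cos(∠BSU) = (SB² + SU² - BU²) / (2·SB·SU)
  ∠BSU = 19.83°

Step 15: From XC = √129, XU = 10, CU = √29, by the inverse law of cosines:
  cos(∠CXU) = (XC² + XU² - CU²) / (2·XC·XU)
  ∠CXU = 28.3°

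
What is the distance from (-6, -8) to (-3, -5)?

The horizontal distance is |-3 - -6| = 3 and the vertical distance is |-5 - -8| = 3.
By the Pythagorean theorem, d = sqrt(3^2 + 3^2) = sqrt(18) = 3*sqrt(2).

3*sqrt(2)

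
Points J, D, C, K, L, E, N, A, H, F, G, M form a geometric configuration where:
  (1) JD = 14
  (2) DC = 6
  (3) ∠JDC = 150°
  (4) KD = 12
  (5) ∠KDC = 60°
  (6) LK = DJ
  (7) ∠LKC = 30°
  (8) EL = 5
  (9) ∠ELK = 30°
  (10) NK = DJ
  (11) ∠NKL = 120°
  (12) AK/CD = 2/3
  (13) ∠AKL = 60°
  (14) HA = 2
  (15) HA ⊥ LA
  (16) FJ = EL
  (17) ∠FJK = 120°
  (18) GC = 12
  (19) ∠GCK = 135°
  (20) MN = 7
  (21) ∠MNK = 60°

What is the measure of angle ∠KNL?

From the given relations: NK = DJ = 14; LK = DJ = 14.
Step 1: By the law of cosines on triangle NKL: NL² = 14² + 14² − 2·14·14·cos(120°) = 588, so NL = 14·√3.
Step 2: By the inverse law of cosines on triangle KNL: cos(∠KNL) = (14² + (14·√3)² − 14²) / (2·14·14·√3) = 588/678.96 = 0.866, so ∠KNL = 30°.

Therefore, the measure of angle ∠KNL = 30°.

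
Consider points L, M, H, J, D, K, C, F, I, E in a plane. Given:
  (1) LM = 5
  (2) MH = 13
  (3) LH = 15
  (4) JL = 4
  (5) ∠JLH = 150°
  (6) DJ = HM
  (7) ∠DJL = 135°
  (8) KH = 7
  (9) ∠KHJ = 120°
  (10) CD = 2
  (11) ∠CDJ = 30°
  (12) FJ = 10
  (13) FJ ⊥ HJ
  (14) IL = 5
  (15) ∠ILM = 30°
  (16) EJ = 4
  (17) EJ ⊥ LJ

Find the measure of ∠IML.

Step 1: By the law of cosines on triangle MLI: MI² = 5² + 5² − 2·5·5·cos(30°) = 6.7, so MI ≈ 2.59.
Step 2: By the inverse law of cosines on triangle IML: cos(∠IML) = (2.59² + 5² − 5²) / (2·2.59·5) = 6.7/25.88 = 0.2588, so ∠IML = 75°.

Therefore, the measure of angle ∠IML = 75°.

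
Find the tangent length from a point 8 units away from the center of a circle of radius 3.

Let T be the point of tangency. Then OT ⊥ XT (radius ⊥ tangent).
In right triangle OTX: OX² = OT² + XT²
8² = 3² + XT²
XT² = 55, XT = sqrt(55)

sqrt(55)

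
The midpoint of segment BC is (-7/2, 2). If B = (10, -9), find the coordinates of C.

Using the midpoint formula: M = ((x1 + x2)/2, (y1 + y2)/2)
We know M = (-7/2, 2) and B = (10, -9)
For x: -7/2 = (10 + x2)/2, so x2 = 2*-7/2 - 10 = -17
For y: 2 = (-9 + y2)/2, so y2 = 2*2 - -9 = 13
C = (-17, 13)

(-17, 13)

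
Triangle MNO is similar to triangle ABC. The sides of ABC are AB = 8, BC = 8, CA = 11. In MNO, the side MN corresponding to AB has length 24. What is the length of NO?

Since the triangles are similar, the ratio of corresponding sides is constant.
Scale factor k = MN / AB = 24 / 8 = 3
NO = k * BC = 3 * 8 = 24

24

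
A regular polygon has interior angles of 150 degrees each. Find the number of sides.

Exterior angle = 180 - 150 = 30. n = 360 / 30 = 12.

12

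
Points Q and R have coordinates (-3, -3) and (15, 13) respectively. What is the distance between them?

d = sqrt((15 - -3)^2 + (13 - -3)^2)
d = sqrt(18^2 + 16^2)
d = sqrt(324 + 256)
d = sqrt(580) = 2*sqrt(145)

2*sqrt(145)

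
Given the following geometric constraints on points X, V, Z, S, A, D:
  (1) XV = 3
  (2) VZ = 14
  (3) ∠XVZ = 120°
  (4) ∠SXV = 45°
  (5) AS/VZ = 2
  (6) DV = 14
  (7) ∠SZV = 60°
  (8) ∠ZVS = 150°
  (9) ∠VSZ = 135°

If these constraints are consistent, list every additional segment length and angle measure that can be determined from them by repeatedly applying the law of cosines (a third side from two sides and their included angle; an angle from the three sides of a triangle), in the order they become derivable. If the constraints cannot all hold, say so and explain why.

These constraints are not satisfiable: (7), (8) and (9) are the three interior angles of triangle SZV, which must sum to 180°, but 60° + 150° + 135° = 345°. No planar figure meets all of them, so nothing further can be derived.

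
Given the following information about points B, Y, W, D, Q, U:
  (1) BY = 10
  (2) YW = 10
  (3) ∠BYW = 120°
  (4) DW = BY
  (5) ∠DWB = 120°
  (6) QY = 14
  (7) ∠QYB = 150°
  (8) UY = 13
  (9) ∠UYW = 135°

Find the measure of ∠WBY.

Step 1: By the law of cosines on triangle BYW: BW² = 10² + 10² − 2·10·10·cos(120°) = 300, so BW = 10·√3.
Step 2: By the inverse law of cosines on triangle WBY: cos(∠WBY) = ((10·√3)² + 10² − 10²) / (2·10·√3·10) = 300/346.41 = 0.866, so ∠WBY = 30°.

Therefore, the measure of angle ∠WBY = 30°.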